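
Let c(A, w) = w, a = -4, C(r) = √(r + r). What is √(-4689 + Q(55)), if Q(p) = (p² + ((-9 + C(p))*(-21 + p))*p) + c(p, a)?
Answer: √(-18498 + 1870*√110) ≈ 33.388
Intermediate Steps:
C(r) = √2*√r (C(r) = √(2*r) = √2*√r)
Q(p) = -4 + p² + p*(-21 + p)*(-9 + √2*√p) (Q(p) = (p² + ((-9 + √2*√p)*(-21 + p))*p) - 4 = (p² + ((-21 + p)*(-9 + √2*√p))*p) - 4 = (p² + p*(-21 + p)*(-9 + √2*√p)) - 4 = -4 + p² + p*(-21 + p)*(-9 + √2*√p))
√(-4689 + Q(55)) = √(-4689 + (-4 - 8*55² + 189*55 + √2*55^(5/2) - 21*√2*55^(3/2))) = √(-4689 + (-4 - 8*3025 + 10395 + √2*(3025*√55) - 21*√2*55*√55)) = √(-4689 + (-4 - 24200 + 10395 + 3025*√110 - 1155*√110)) = √(-4689 + (-13809 + 1870*√110)) = √(-18498 + 1870*√110)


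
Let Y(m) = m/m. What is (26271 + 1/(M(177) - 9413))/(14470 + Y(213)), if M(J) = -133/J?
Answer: 43773633237/24112072214 ≈ 1.8154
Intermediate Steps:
Y(m) = 1
(26271 + 1/(M(177) - 9413))/(14470 + Y(213)) = (26271 + 1/(-133/177 - 9413))/(14470 + 1) = (26271 + 1/(-133*1/177 - 9413))/14471 = (26271 + 1/(-133/177 - 9413))*(1/14471) = (26271 + 1/(-1666234/177))*(1/14471) = (26271 - 177/1666234)*(1/14471) = (43773633237/1666234)*(1/14471) = 43773633237/24112072214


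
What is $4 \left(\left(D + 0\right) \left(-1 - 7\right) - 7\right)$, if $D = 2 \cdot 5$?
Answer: $-348$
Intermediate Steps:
$D = 10$
$4 \left(\left(D + 0\right) \left(-1 - 7\right) - 7\right) = 4 \left(\left(10 + 0\right) \left(-1 - 7\right) - 7\right) = 4 \left(10 \left(-8\right) - 7\right) = 4 \left(-80 - 7\right) = 4 \left(-87\right) = -348$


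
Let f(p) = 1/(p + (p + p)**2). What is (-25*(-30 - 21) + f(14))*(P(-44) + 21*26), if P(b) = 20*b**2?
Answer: 19975615483/399 ≈ 5.0064e+7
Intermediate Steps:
f(p) = 1/(p + 4*p**2) (f(p) = 1/(p + (2*p)**2) = 1/(p + 4*p**2))
(-25*(-30 - 21) + f(14))*(P(-44) + 21*26) = (-25*(-30 - 21) + 1/(14*(1 + 4*14)))*(20*(-44)**2 + 21*26) = (-25*(-51) + 1/(14*(1 + 56)))*(20*1936 + 546) = (1275 + (1/14)/57)*(38720 + 546) = (1275 + (1/14)*(1/57))*39266 = (1275 + 1/798)*39266 = (1017451/798)*39266 = 19975615483/399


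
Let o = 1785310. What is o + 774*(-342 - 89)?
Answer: 1451716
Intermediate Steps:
o + 774*(-342 - 89) = 1785310 + 774*(-342 - 89) = 1785310 + 774*(-431) = 1785310 - 333594 = 1451716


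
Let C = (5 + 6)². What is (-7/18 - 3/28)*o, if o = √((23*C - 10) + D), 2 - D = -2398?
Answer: -125*√5173/252 ≈ -35.676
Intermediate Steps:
D = 2400 (D = 2 - 1*(-2398) = 2 + 2398 = 2400)
C = 121 (C = 11² = 121)
o = √5173 (o = √((23*121 - 10) + 2400) = √((2783 - 10) + 2400) = √(2773 + 2400) = √5173 ≈ 71.924)
(-7/18 - 3/28)*o = (-7/18 - 3/28)*√5173 = -125*√5173/252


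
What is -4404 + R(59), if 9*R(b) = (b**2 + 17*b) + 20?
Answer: -35132/9 ≈ -3903.6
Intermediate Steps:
R(b) = 20/9 + b**2/9 + 17*b/9 (R(b) = ((b**2 + 17*b) + 20)/9 = (20 + b**2 + 17*b)/9 = 20/9 + b**2/9 + 17*b/9)
-4404 + R(59) = -4404 + (20/9 + (1/9)*59**2 + (17/9)*59) = -4404 + (20/9 + (1/9)*3481 + 1003/9) = -4404 + (20/9 + 3481/9 + 1003/9) = -4404 + 4504/9 = -35132/9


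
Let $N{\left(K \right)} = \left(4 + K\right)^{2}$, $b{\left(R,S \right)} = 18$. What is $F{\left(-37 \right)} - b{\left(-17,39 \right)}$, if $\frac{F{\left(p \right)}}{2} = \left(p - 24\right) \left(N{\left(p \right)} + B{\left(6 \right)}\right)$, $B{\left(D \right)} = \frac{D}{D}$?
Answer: $-132998$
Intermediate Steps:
$B{\left(D \right)} = 1$
$F{\left(p \right)} = 2 \left(1 + \left(4 + p\right)^{2}\right) \left(-24 + p\right)$ ($F{\left(p \right)} = 2 \left(p - 24\right) \left(\left(4 + p\right)^{2} + 1\right) = 2 \left(-24 + p\right) \left(1 + \left(4 + p\right)^{2}\right) = 2 \left(1 + \left(4 + p\right)^{2}\right) \left(-24 + p\right)$)
$F{\left(-37 \right)} - b{\left(-17,39 \right)} = \left(-816 - -12950 - 32 \left(-37\right)^{2} + 2 \left(-37\right)^{3}\right) - 18 = \left(-816 + 12950 - 43808 + 2 \left(-50653\right)\right) - 18 = \left(-816 + 12950 - 43808 - 101306\right) - 18 = -132980 - 18 = -132998$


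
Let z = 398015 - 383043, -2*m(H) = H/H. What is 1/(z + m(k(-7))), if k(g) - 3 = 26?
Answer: 2/29943 ≈ 6.6794e-5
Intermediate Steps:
k(g) = 29 (k(g) = 3 + 26 = 29)
m(H) = -½ (m(H) = -H/(2*H) = -½*1 = -½)
z = 14972
1/(z + m(k(-7))) = 1/(14972 - ½) = 1/(29943/2) = 2/29943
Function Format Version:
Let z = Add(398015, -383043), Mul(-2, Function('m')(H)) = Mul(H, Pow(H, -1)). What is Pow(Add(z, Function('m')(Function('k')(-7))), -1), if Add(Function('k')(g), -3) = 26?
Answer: Rational(2, 29943) ≈ 6.6794e-5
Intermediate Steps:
Function('k')(g) = 29 (Function('k')(g) = Add(3, 26) = 29)
Function('m')(H) = Rational(-1, 2) (Function('m')(H) = Mul(Rational(-1, 2), Mul(H, Pow(H, -1))) = Mul(Rational(-1, 2), 1) = Rational(-1, 2))
z = 14972
Pow(Add(z, Function('m')(Function('k')(-7))), -1) = Pow(Add(14972, Rational(-1, 2)), -1) = Pow(Rational(29943, 2), -1) = Rational(2, 29943)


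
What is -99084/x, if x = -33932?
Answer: 24771/8483 ≈ 2.9201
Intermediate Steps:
-99084/x = -99084/(-33932) = -99084*(-1/33932) = 24771/8483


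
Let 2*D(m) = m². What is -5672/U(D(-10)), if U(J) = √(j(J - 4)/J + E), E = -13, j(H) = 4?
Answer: 28360*I*√323/323 ≈ 1578.0*I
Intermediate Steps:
D(m) = m²/2
U(J) = √(-13 + 4/J) (U(J) = √(4/J - 13) = √(-13 + 4/J))
-5672/U(D(-10)) = -5672/√(-13 + 4/(((½)*(-10)²))) = -5672/√(-13 + 4/(((½)*100))) = -5672/√(-13 + 4/50) = -5672/√(-13 + 4*(1/50)) = -5672/√(-13 + 2/25) = -5672*(-5*I*√323/323) = -(-28360)*I*√323/323 = 28360*I*√323/323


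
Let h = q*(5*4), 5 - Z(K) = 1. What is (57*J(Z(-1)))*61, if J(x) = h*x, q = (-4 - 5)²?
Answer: 22530960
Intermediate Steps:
Z(K) = 4 (Z(K) = 5 - 1*1 = 5 - 1 = 4)
q = 81 (q = (-9)² = 81)
h = 1620 (h = 81*(5*4) = 81*20 = 1620)
J(x) = 1620*x
(57*J(Z(-1)))*61 = (57*(1620*4))*61 = (57*6480)*61 = 369360*61 = 22530960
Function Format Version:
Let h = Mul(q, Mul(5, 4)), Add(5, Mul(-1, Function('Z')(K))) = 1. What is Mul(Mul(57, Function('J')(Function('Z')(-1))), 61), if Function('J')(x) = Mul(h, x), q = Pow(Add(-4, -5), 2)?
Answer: 22530960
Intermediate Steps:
Function('Z')(K) = 4 (Function('Z')(K) = Add(5, Mul(-1, 1)) = Add(5, -1) = 4)
q = 81 (q = Pow(-9, 2) = 81)
h = 1620 (h = Mul(81, Mul(5, 4)) = Mul(81, 20) = 1620)
Function('J')(x) = Mul(1620, x)
Mul(Mul(57, Function('J')(Function('Z')(-1))), 61) = Mul(Mul(57, Mul(1620, 4)), 61) = Mul(Mul(57, 6480), 61) = Mul(369360, 61) = 22530960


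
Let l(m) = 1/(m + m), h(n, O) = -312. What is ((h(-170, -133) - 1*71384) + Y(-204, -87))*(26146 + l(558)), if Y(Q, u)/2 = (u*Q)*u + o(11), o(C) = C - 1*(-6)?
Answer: -46100006818859/558 ≈ -8.2617e+10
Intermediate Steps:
l(m) = 1/(2*m)
o(C) = 6 + C (o(C) = C + 6 = 6 + C)
Y(Q, u) = 34 + 2*Q*u² (Y(Q, u) = 2*((u*Q)*u + (6 + 11)) = 2*((Q*u)*u + 17) = 2*(Q*u² + 17) = 2*(17 + Q*u²) = 34 + 2*Q*u²)
((h(-170, -133) - 1*71384) + Y(-204, -87))*(26146 + l(558)) = ((-312 - 1*71384) + (34 + 2*(-204)*(-87)²))*(26146 + (½)/558) = ((-312 - 71384) + (34 + 2*(-204)*7569))*(26146 + (½)*(1/558)) = (-71696 + (34 - 3088152))*(26146 + 1/1116) = (-71696 - 3088118)*(29178937/1116) = -3159814*29178937/1116 = -46100006818859/558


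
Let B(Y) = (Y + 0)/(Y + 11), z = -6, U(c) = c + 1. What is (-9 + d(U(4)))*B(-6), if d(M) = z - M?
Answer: 24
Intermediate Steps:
U(c) = 1 + c
B(Y) = Y/(11 + Y)
d(M) = -6 - M
(-9 + d(U(4)))*B(-6) = (-9 + (-6 - (1 + 4)))*(-6/(11 - 6)) = (-9 + (-6 - 1*5))*(-6/5) = (-9 + (-6 - 5))*(-6*1/5) = (-9 - 11)*(-6/5) = -20*(-6/5) = 24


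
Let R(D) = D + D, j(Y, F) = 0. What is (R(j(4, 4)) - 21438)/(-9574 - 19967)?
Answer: 7146/9847 ≈ 0.72570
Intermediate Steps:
R(D) = 2*D
(R(j(4, 4)) - 21438)/(-9574 - 19967) = (2*0 - 21438)/(-9574 - 19967) = (0 - 21438)/(-29541) = -21438*(-1/29541) = 7146/9847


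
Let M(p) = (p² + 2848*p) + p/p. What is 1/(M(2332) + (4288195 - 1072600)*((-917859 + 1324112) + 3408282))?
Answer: 1/12266011753086 ≈ 8.1526e-14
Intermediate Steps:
M(p) = 1 + p² + 2848*p (M(p) = (p² + 2848*p) + 1 = 1 + p² + 2848*p)
1/(M(2332) + (4288195 - 1072600)*((-917859 + 1324112) + 3408282)) = 1/((1 + 2332² + 2848*2332) + (4288195 - 1072600)*((-917859 + 1324112) + 3408282)) = 1/((1 + 5438224 + 6641536) + 3215595*(406253 + 3408282)) = 1/(12079761 + 3215595*3814535) = 1/(12079761 + 12265999673325) = 1/12266011753086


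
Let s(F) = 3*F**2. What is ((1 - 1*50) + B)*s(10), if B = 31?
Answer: -5400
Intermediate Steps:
((1 - 1*50) + B)*s(10) = ((1 - 1*50) + 31)*(3*10**2) = ((1 - 50) + 31)*(3*100) = (-49 + 31)*300 = -18*300 = -5400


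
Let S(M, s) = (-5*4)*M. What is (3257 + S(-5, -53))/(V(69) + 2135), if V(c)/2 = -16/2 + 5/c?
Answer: 231633/146221 ≈ 1.5841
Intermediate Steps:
V(c) = -16 + 10/c (V(c) = 2*(-16/2 + 5/c) = 2*(-16*½ + 5/c) = 2*(-8 + 5/c) = -16 + 10/c)
S(M, s) = -20*M
(3257 + S(-5, -53))/(V(69) + 2135) = (3257 - 20*(-5))/((-16 + 10/69) + 2135) = (3257 + 100)/((-16 + 10*(1/69)) + 2135) = 3357/((-16 + 10/69) + 2135) = 3357/(-1094/69 + 2135) = 3357/(146221/69) = 3357*(69/146221) = 231633/146221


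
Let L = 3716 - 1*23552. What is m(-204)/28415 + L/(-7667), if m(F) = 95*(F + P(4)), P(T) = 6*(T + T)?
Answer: 90003000/43571561 ≈ 2.0656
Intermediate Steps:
P(T) = 12*T (P(T) = 6*(2*T) = 12*T)
L = -19836 (L = 3716 - 23552 = -19836)
m(F) = 4560 + 95*F (m(F) = 95*(F + 12*4) = 95*(F + 48) = 95*(48 + F) = 4560 + 95*F)
m(-204)/28415 + L/(-7667) = (4560 + 95*(-204))/28415 - 19836/(-7667) = (4560 - 19380)*(1/28415) - 19836*(-1/7667) = -14820*1/28415 + 19836/7667 = -2964/5683 + 19836/7667 = 90003000/43571561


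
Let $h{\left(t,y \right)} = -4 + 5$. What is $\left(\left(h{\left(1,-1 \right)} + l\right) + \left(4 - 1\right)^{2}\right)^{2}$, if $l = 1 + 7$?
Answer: $324$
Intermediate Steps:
$l = 8$
$h{\left(t,y \right)} = 1$
$\left(\left(h{\left(1,-1 \right)} + l\right) + \left(4 - 1\right)^{2}\right)^{2} = \left(\left(1 + 8\right) + \left(4 - 1\right)^{2}\right)^{2} = \left(9 + 3^{2}\right)^{2} = \left(9 + 9\right)^{2} = 18^{2} = 324$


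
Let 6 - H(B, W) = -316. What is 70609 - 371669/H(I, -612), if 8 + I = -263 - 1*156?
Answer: 22364429/322 ≈ 69455.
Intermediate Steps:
I = -427 (I = -8 + (-263 - 1*156) = -8 + (-263 - 156) = -8 - 419 = -427)
H(B, W) = 322 (H(B, W) = 6 - 1*(-316) = 6 + 316 = 322)
70609 - 371669/H(I, -612) = 70609 - 371669/322 = 22364429/322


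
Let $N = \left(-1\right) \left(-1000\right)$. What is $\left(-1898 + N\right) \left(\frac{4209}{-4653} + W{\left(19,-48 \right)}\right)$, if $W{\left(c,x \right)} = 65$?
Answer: $- \frac{89271976}{1551} \approx -57558.0$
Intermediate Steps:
$N = 1000$
$\left(-1898 + N\right) \left(\frac{4209}{-4653} + W{\left(19,-48 \right)}\right) = \left(-1898 + 1000\right) \left(\frac{4209}{-4653} + 65\right) = - 898 \left(4209 \left(- \frac{1}{4653}\right) + 65\right) = - 898 \left(- \frac{1403}{1551} + 65\right) = \left(-898\right) \frac{99412}{1551} = - \frac{89271976}{1551}$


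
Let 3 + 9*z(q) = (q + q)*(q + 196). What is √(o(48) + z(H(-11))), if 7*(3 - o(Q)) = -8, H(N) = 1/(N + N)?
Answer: √390642/462 ≈ 1.3528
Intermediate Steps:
H(N) = 1/(2*N)
o(Q) = 29/7 (o(Q) = 3 - ⅐*(-8) = 3 + 8/7 = 29/7)
z(q) = -⅓ + 2*q*(196 + q)/9 (z(q) = -⅓ + ((q + q)*(q + 196))/9 = -⅓ + ((2*q)*(196 + q))/9 = -⅓ + (2*q*(196 + q))/9 = -⅓ + 2*q*(196 + q)/9)
√(o(48) + z(H(-11))) = √(29/7 + (-⅓ + 2*((½)/(-11))²/9 + 392*((½)/(-11))/9)) = √(29/7 + (-⅓ + 2*((½)*(-1/11))²/9 + 392*((½)*(-1/11))/9)) = √(29/7 + (-⅓ + 2*(-1/22)²/9 + (392/9)*(-1/22))) = √(29/7 + (-⅓ + (2/9)*(1/484) - 196/99)) = √(29/7 + (-⅓ + 1/2178 - 196/99)) = √(29/7 - 1679/726) = √(9301/5082) = √390642/462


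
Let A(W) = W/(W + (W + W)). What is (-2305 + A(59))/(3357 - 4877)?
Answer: 3457/2280 ≈ 1.5162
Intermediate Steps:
A(W) = 1/3 (A(W) = W/(W + 2*W) = W/((3*W)) = (1/(3*W))*W = 1/3)
(-2305 + A(59))/(3357 - 4877) = (-2305 + 1/3)/(3357 - 4877) = -6914/3/(-1520) = -6914/3*(-1/1520) = 3457/2280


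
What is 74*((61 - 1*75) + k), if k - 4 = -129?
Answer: -10286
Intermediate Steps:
k = -125 (k = 4 - 129 = -125)
74*((61 - 1*75) + k) = 74*((61 - 1*75) - 125) = 74*((61 - 75) - 125) = 74*(-14 - 125) = 74*(-139) = -10286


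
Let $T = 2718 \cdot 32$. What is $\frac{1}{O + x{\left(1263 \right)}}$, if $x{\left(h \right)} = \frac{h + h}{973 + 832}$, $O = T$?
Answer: $\frac{1805}{156994206} \approx 1.1497 \cdot 10^{-5}$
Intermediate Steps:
$T = 86976$
$O = 86976$
$x{\left(h \right)} = \frac{2 h}{1805}$
$\frac{1}{O + x{\left(1263 \right)}} = \frac{1}{86976 + \frac{2}{1805} \cdot 1263} = \frac{1}{86976 + \frac{2526}{1805}} = \frac{1}{\frac{156994206}{1805}} = \frac{1805}{156994206}$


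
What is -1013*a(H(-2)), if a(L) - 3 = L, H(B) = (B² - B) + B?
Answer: -7091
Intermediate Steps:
H(B) = B²
a(L) = 3 + L
-1013*a(H(-2)) = -1013*(3 + (-2)²) = -1013*(3 + 4) = -1013*7 = -7091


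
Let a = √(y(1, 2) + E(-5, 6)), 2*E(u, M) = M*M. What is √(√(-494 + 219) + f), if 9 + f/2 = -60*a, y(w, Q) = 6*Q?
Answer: √(-18 - 120*√30 + 5*I*√11) ≈ 0.3191 + 25.988*I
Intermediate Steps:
E(u, M) = M²/2 (E(u, M) = (M*M)/2 = M²/2)
a = √30 (a = √(6*2 + (½)*6²) = √(12 + (½)*36) = √(12 + 18) = √30 ≈ 5.4772)
f = -18 - 120*√30 (f = -18 + 2*(-60*√30) = -18 - 120*√30 ≈ -675.27)
√(√(-494 + 219) + f) = √(√(-494 + 219) + (-18 - 120*√30)) = √(√(-275) + (-18 - 120*√30)) = √(5*I*√11 + (-18 - 120*√30)) = √(-18 - 120*√30 + 5*I*√11)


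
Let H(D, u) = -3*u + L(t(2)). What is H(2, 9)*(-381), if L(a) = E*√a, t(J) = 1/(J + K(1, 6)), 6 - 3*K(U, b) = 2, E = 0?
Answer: 10287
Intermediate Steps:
K(U, b) = 4/3 (K(U, b) = 2 - ⅓*2 = 2 - ⅔ = 4/3)
t(J) = 1/(4/3 + J) (t(J) = 1/(J + 4/3) = 1/(4/3 + J))
L(a) = 0 (L(a) = 0*√a = 0)
H(D, u) = -3*u (H(D, u) = -3*u + 0 = -3*u)
H(2, 9)*(-381) = -3*9*(-381) = -27*(-381) = 10287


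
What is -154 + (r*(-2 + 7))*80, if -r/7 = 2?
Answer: -5754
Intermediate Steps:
r = -14 (r = -7*2 = -14)
-154 + (r*(-2 + 7))*80 = -154 - 14*(-2 + 7)*80 = -154 - 14*5*80 = -154 - 70*80 = -154 - 5600 = -5754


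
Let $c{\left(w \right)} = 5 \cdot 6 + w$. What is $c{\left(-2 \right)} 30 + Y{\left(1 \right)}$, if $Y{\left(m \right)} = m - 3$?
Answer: $838$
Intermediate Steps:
$Y{\left(m \right)} = -3 + m$
$c{\left(w \right)} = 30 + w$
$c{\left(-2 \right)} 30 + Y{\left(1 \right)} = \left(30 - 2\right) 30 + \left(-3 + 1\right) = 28 \cdot 30 - 2 = 840 - 2 = 838$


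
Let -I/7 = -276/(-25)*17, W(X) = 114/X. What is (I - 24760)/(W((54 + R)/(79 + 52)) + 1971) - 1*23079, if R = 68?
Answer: -36859158017/1596225 ≈ -23091.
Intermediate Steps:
I = -32844/25 (I = -7*(-276/(-25))*17 = -7*(-276*(-1)/25)*17 = -7*(-12*(-23/25))*17 = -1932*17/25 = -7*4692/25 = -32844/25 ≈ -1313.8)
(I - 24760)/(W((54 + R)/(79 + 52)) + 1971) - 1*23079 = (-32844/25 - 24760)/(114/(((54 + 68)/(79 + 52))) + 1971) - 1*23079 = -651844/(25*(114/((122/131)) + 1971)) - 23079 = -651844/(25*(114/((122*(1/131))) + 1971)) - 23079 = -651844/(25*(114/(122/131) + 1971)) - 23079 = -651844/(25*(114*(131/122) + 1971)) - 23079 = -651844/(25*(7467/61 + 1971)) - 23079 = -651844/(25*127698/61) - 23079 = -651844/25*61/127698 - 23079 = -19881242/1596225 - 23079 = -36859158017/1596225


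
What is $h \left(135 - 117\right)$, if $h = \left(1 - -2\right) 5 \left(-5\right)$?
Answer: $-1350$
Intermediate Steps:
$h = -75$ ($h = \left(1 + 2\right) 5 \left(-5\right) = 3 \cdot 5 \left(-5\right) = 15 \left(-5\right) = -75$)
$h \left(135 - 117\right) = - 75 \left(135 - 117\right) = \left(-75\right) 18 = -1350$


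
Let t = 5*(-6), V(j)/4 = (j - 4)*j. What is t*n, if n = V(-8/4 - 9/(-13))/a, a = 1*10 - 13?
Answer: 46920/169 ≈ 277.63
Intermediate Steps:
a = -3 (a = 10 - 13 = -3)
V(j) = 4*j*(-4 + j) (V(j) = 4*((j - 4)*j) = 4*((-4 + j)*j) = 4*(j*(-4 + j)) = 4*j*(-4 + j))
n = -1564/169 (n = (4*(-8/4 - 9/(-13))*(-4 + (-8/4 - 9/(-13))))/(-3) = (4*(-8*1/4 - 9*(-1/13))*(-4 + (-8*1/4 - 9*(-1/13))))*(-1/3) = (4*(-2 + 9/13)*(-4 + (-2 + 9/13)))*(-1/3) = (4*(-17/13)*(-4 - 17/13))*(-1/3) = (4*(-17/13)*(-69/13))*(-1/3) = (4692/169)*(-1/3) = -1564/169 ≈ -9.2544)
t = -30
t*n = -30*(-1564/169) = 46920/169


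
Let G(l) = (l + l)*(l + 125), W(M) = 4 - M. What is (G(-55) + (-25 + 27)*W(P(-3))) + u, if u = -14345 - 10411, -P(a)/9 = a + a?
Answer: -32556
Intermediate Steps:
P(a) = -18*a (P(a) = -9*(a + a) = -18*a)
u = -24756
G(l) = 2*l*(125 + l) (G(l) = (2*l)*(125 + l) = 2*l*(125 + l))
(G(-55) + (-25 + 27)*W(P(-3))) + u = (2*(-55)*(125 - 55) + (-25 + 27)*(4 - (-18)*(-3))) - 24756 = (2*(-55)*70 + 2*(4 - 1*54)) - 24756 = (-7700 + 2*(4 - 54)) - 24756 = (-7700 + 2*(-50)) - 24756 = (-7700 - 100) - 24756 = -7800 - 24756 = -32556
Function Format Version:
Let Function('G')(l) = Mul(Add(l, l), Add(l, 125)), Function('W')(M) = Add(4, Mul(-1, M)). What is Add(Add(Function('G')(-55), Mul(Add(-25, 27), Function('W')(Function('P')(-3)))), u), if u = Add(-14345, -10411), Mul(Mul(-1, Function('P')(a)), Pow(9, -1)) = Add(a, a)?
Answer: -32556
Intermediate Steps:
Function('P')(a) = Mul(-18, a) (Function('P')(a) = Mul(-9, Add(a, a)) = Mul(-9, Mul(2, a)) = Mul(-18, a))
u = -24756
Function('G')(l) = Mul(2, l, Add(125, l)) (Function('G')(l) = Mul(Mul(2, l), Add(125, l)) = Mul(2, l, Add(125, l)))
Add(Add(Function('G')(-55), Mul(Add(-25, 27), Function('W')(Function('P')(-3)))), u) = Add(Add(Mul(2, -55, Add(125, -55)), Mul(Add(-25, 27), Add(4, Mul(-1, Mul(-18, -3))))), -24756) = Add(Add(Mul(2, -55, 70), Mul(2, Add(4, Mul(-1, 54)))), -24756) = Add(Add(-7700, Mul(2, Add(4, -54))), -24756) = Add(Add(-7700, Mul(2, -50)), -24756) = Add(Add(-7700, -100), -24756) = Add(-7800, -24756) = -32556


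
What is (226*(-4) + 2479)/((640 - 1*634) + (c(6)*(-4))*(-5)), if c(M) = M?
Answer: 25/2 ≈ 12.500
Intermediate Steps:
(226*(-4) + 2479)/((640 - 1*634) + (c(6)*(-4))*(-5)) = (226*(-4) + 2479)/((640 - 1*634) + (6*(-4))*(-5)) = (-904 + 2479)/((640 - 634) - 24*(-5)) = 1575/(6 + 120) = 1575/126 = 1575*(1/126) = 25/2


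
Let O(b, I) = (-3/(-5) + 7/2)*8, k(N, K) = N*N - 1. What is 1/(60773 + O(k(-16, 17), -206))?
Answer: 5/304029 ≈ 1.6446e-5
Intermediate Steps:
k(N, K) = -1 + N**2 (k(N, K) = N**2 - 1 = -1 + N**2)
O(b, I) = 164/5 (O(b, I) = (-3*(-1/5) + 7*(1/2))*8 = (3/5 + 7/2)*8 = (41/10)*8 = 164/5)
1/(60773 + O(k(-16, 17), -206)) = 1/(60773 + 164/5) = 1/(304029/5) = 5/304029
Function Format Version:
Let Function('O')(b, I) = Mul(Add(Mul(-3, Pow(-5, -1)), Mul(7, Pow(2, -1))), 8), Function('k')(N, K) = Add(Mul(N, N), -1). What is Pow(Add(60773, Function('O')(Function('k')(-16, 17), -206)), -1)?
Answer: Rational(5, 304029) ≈ 1.6446e-5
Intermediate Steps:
Function('k')(N, K) = Add(-1, Pow(N, 2)) (Function('k')(N, K) = Add(Pow(N, 2), -1) = Add(-1, Pow(N, 2)))
Function('O')(b, I) = Rational(164, 5) (Function('O')(b, I) = Mul(Add(Mul(-3, Rational(-1, 5)), Mul(7, Rational(1, 2))), 8) = Mul(Add(Rational(3, 5), Rational(7, 2)), 8) = Mul(Rational(41, 10), 8) = Rational(164, 5))
Pow(Add(60773, Function('O')(Function('k')(-16, 17), -206)), -1) = Pow(Add(60773, Rational(164, 5)), -1) = Pow(Rational(304029, 5), -1) = Rational(5, 304029)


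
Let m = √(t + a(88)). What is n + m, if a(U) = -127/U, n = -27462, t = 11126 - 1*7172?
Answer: -27462 + 5*√306086/44 ≈ -27399.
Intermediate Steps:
t = 3954 (t = 11126 - 7172 = 3954)
m = 5*√306086/44 (m = √(3954 - 127/88) = √(347825/88) = 5*√306086/44 ≈ 62.869)
n + m = -27462 + 5*√306086/44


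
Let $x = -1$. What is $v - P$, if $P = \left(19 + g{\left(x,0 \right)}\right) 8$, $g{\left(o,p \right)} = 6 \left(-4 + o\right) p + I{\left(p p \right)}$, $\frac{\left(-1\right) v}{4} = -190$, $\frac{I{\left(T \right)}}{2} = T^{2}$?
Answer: $608$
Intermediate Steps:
$I{\left(T \right)} = 2 T^{2}$
$v = 760$ ($v = \left(-4\right) \left(-190\right) = 760$)
$g{\left(o,p \right)} = 2 p^{4} + p \left(-24 + 6 o\right)$ ($g{\left(o,p \right)} = 6 \left(-4 + o\right) p + 2 \left(p p\right)^{2} = \left(-24 + 6 o\right) p + 2 \left(p^{2}\right)^{2} = p \left(-24 + 6 o\right) + 2 p^{4} = 2 p^{4} + p \left(-24 + 6 o\right)$)
$P = 152$ ($P = \left(19 + 2 \cdot 0 \left(-12 + 0^{3} + 3 \left(-1\right)\right)\right) 8 = \left(19 + 2 \cdot 0 \left(-12 + 0 - 3\right)\right) 8 = \left(19 + 2 \cdot 0 \left(-15\right)\right) 8 = \left(19 + 0\right) 8 = 19 \cdot 8 = 152$)
$v - P = 760 - 152 = 608$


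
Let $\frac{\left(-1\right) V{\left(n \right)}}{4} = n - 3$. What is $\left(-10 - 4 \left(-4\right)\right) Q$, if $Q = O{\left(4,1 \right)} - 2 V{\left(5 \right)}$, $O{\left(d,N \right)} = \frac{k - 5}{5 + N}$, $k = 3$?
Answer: $94$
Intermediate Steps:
$O{\left(d,N \right)} = - \frac{2}{5 + N}$ ($O{\left(d,N \right)} = \frac{3 - 5}{5 + N} = - \frac{2}{5 + N}$)
$V{\left(n \right)} = 12 - 4 n$ ($V{\left(n \right)} = - 4 \left(n - 3\right) = - 4 \left(-3 + n\right) = 12 - 4 n$)
$Q = \frac{47}{3}$ ($Q = - \frac{2}{5 + 1} - 2 \left(12 - 20\right) = - \frac{2}{6} - 2 \left(12 - 20\right) = \left(-2\right) \frac{1}{6} - -16 = - \frac{1}{3} + 16 = \frac{47}{3} \approx 15.667$)
$\left(-10 - 4 \left(-4\right)\right) Q = \left(-10 - 4 \left(-4\right)\right) \frac{47}{3} = \left(-10 - -16\right) \frac{47}{3} = \left(-10 + 16\right) \frac{47}{3} = 6 \cdot \frac{47}{3} = 94$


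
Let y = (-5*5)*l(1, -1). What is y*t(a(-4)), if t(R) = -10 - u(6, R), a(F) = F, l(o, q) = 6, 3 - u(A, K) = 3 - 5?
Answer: 2250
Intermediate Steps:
u(A, K) = 5 (u(A, K) = 3 - (3 - 5) = 3 - 1*(-2) = 3 + 2 = 5)
t(R) = -15 (t(R) = -10 - 1*5 = -10 - 5 = -15)
y = -150 (y = -5*5*6 = -25*6 = -150)
y*t(a(-4)) = -150*(-15) = 2250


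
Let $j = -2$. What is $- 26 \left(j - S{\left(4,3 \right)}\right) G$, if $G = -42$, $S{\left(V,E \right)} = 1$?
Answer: $-3276$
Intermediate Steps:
$- 26 \left(j - S{\left(4,3 \right)}\right) G = - 26 \left(-2 - 1\right) \left(-42\right) = \left(-26\right) \left(-3\right) \left(-42\right) = 78 \left(-42\right) = -3276$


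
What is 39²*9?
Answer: 13689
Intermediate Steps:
39²*9 = 1521*9 = 13689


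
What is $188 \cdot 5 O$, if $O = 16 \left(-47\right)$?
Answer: $-706880$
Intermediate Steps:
$O = -752$
$188 \cdot 5 O = 188 \cdot 5 \left(-752\right) = 940 \left(-752\right) = -706880$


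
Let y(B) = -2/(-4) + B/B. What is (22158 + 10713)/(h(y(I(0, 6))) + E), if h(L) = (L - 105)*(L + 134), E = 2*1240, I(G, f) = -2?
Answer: -131484/46177 ≈ -2.8474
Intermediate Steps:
y(B) = 3/2 (y(B) = -2*(-¼) + 1 = ½ + 1 = 3/2)
E = 2480
h(L) = (-105 + L)*(134 + L)
(22158 + 10713)/(h(y(I(0, 6))) + E) = (22158 + 10713)/((-14070 + (3/2)² + 29*(3/2)) + 2480) = 32871/((-14070 + 9/4 + 87/2) + 2480) = 32871/(-56097/4 + 2480) = 32871/(-46177/4) = 32871*(-4/46177) = -131484/46177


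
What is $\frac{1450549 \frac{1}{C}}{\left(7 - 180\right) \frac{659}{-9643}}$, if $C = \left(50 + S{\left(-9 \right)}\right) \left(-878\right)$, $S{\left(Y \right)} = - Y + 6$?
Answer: $- \frac{13987644007}{6506379490} \approx -2.1498$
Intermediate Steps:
$S{\left(Y \right)} = 6 - Y$
$C = -57070$ ($C = \left(50 + \left(6 - -9\right)\right) \left(-878\right) = \left(50 + \left(6 + 9\right)\right) \left(-878\right) = \left(50 + 15\right) \left(-878\right) = 65 \left(-878\right) = -57070$)
$\frac{1450549 \frac{1}{C}}{\left(7 - 180\right) \frac{659}{-9643}} = \frac{1450549 \frac{1}{-57070}}{\left(7 - 180\right) \frac{659}{-9643}} = \frac{1450549 \left(- \frac{1}{57070}\right)}{\left(7 - 180\right) 659 \left(- \frac{1}{9643}\right)} = - \frac{1450549}{57070 \left(\left(-173\right) \left(- \frac{659}{9643}\right)\right)} = - \frac{1450549}{57070 \cdot \frac{114007}{9643}} = \left(- \frac{1450549}{57070}\right) \frac{9643}{114007} = - \frac{13987644007}{6506379490}$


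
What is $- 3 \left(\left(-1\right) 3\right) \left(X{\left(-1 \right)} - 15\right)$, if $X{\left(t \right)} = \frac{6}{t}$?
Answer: $-189$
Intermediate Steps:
$- 3 \left(\left(-1\right) 3\right) \left(X{\left(-1 \right)} - 15\right) = - 3 \left(\left(-1\right) 3\right) \left(\frac{6}{-1} - 15\right) = \left(-3\right) \left(-3\right) \left(6 \left(-1\right) - 15\right) = 9 \left(-6 - 15\right) = 9 \left(-21\right) = -189$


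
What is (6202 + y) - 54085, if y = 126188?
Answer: 78305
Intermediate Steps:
(6202 + y) - 54085 = (6202 + 126188) - 54085 = 132390 - 54085 = 78305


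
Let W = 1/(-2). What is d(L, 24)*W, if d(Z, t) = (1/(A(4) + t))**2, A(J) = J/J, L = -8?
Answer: -1/1250 ≈ -0.00080000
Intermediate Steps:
A(J) = 1
W = -1/2 ≈ -0.50000
d(Z, t) = (1 + t)**(-2) (d(Z, t) = (1/(1 + t))**2 = (1 + t)**(-2))
d(L, 24)*W = -1/2/(1 + 24)**2 = -1/2/25**2 = (1/625)*(-1/2) = -1/1250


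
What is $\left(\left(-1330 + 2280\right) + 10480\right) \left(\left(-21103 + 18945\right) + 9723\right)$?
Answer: $86467950$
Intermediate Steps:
$\left(\left(-1330 + 2280\right) + 10480\right) \left(\left(-21103 + 18945\right) + 9723\right) = \left(950 + 10480\right) \left(-2158 + 9723\right) = 11430 \cdot 7565 = 86467950$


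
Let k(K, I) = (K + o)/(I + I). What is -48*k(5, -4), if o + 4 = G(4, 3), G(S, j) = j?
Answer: 24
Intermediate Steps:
o = -1 (o = -4 + 3 = -1)
k(K, I) = (-1 + K)/(2*I) (k(K, I) = (K - 1)/(I + I) = (-1 + K)/((2*I)) = (-1 + K)*(1/(2*I)) = (-1 + K)/(2*I))
-48*k(5, -4) = -24*(-1 + 5)/(-4) = -24*(-1)*4/4 = -48*(-½) = 24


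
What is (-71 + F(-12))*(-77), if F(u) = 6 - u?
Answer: 4081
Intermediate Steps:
(-71 + F(-12))*(-77) = (-71 + (6 - 1*(-12)))*(-77) = (-71 + (6 + 12))*(-77) = (-71 + 18)*(-77) = -53*(-77) = 4081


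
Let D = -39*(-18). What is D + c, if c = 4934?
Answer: 5636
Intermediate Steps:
D = 702
D + c = 702 + 4934 = 5636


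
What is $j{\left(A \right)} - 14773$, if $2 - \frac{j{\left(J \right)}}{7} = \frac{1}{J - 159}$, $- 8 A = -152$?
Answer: $- \frac{295179}{20} \approx -14759.0$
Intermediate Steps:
$A = 19$ ($A = \left(- \frac{1}{8}\right) \left(-152\right) = 19$)
$j{\left(J \right)} = 14 - \frac{7}{-159 + J}$ ($j{\left(J \right)} = 14 - \frac{7}{J - 159} = 14 - \frac{7}{-159 + J}$)
$j{\left(A \right)} - 14773 = \frac{7 \left(-319 + 2 \cdot 19\right)}{-159 + 19} - 14773 = \frac{7 \left(-319 + 38\right)}{-140} - 14773 = 7 \left(- \frac{1}{140}\right) \left(-281\right) - 14773 = \frac{281}{20} - 14773 = - \frac{295179}{20}$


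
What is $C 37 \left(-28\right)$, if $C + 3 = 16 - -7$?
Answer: $-20720$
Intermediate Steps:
$C = 20$ ($C = -3 + \left(16 - -7\right) = -3 + \left(16 + 7\right) = -3 + 23 = 20$)
$C 37 \left(-28\right) = 20 \cdot 37 \left(-28\right) = 740 \left(-28\right) = -20720$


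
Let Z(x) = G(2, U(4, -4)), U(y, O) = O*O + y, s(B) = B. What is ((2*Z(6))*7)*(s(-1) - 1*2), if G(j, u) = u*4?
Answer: -3360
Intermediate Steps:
U(y, O) = y + O² (U(y, O) = O² + y = y + O²)
G(j, u) = 4*u
Z(x) = 80 (Z(x) = 4*(4 + (-4)²) = 4*(4 + 16) = 4*20 = 80)
((2*Z(6))*7)*(s(-1) - 1*2) = ((2*80)*7)*(-1 - 1*2) = (160*7)*(-1 - 2) = 1120*(-3) = -3360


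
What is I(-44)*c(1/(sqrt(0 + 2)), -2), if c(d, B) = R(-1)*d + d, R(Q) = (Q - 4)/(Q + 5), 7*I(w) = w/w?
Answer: -sqrt(2)/56 ≈ -0.025254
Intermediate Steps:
I(w) = 1/7 (I(w) = (w/w)/7 = (1/7)*1 = 1/7)
R(Q) = (-4 + Q)/(5 + Q)
c(d, B) = -d/4 (c(d, B) = ((-4 - 1)/(5 - 1))*d + d = (-5/4)*d + d = ((1/4)*(-5))*d + d = -5*d/4 + d = -d/4)
I(-44)*c(1/(sqrt(0 + 2)), -2) = (-1/(4*sqrt(0 + 2)))/7 = (-sqrt(2)/2/4)/7 = (-sqrt(2)/8)/7 = -sqrt(2)/56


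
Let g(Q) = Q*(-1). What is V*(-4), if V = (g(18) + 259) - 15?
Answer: -904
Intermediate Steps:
g(Q) = -Q
V = 226 (V = (-1*18 + 259) - 15 = (-18 + 259) - 15 = 241 - 15 = 226)
V*(-4) = 226*(-4) = -904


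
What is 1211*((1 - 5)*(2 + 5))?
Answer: -33908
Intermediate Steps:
1211*((1 - 5)*(2 + 5)) = 1211*(-4*7) = 1211*(-28) = -33908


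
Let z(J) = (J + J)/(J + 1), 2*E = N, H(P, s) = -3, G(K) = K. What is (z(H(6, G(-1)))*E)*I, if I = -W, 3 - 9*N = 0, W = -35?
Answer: 35/2 ≈ 17.500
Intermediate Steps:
N = ⅓ (N = ⅓ - ⅑*0 = ⅓ + 0 = ⅓ ≈ 0.33333)
I = 35 (I = -1*(-35) = 35)
E = ⅙ (E = (½)*(⅓) = ⅙ ≈ 0.16667)
z(J) = 2*J/(1 + J) (z(J) = (2*J)/(1 + J) = 2*J/(1 + J))
(z(H(6, G(-1)))*E)*I = ((2*(-3)/(1 - 3))*(⅙))*35 = ((2*(-3)/(-2))*(⅙))*35 = ((2*(-3)*(-½))*(⅙))*35 = (3*(⅙))*35 = (½)*35 = 35/2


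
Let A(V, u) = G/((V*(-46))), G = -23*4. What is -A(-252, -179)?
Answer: 1/126 ≈ 0.0079365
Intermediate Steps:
G = -92
A(V, u) = 2/V (A(V, u) = -92*(-1/(46*V)) = -(-2)/V = 2/V)
-A(-252, -179) = -2/(-252) = -2*(-1)/252 = -1*(-1/126) = 1/126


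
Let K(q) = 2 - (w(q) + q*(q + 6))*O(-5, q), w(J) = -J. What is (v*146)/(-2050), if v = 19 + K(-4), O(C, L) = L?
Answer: -73/205 ≈ -0.35610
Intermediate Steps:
K(q) = 2 - q*(-q + q*(6 + q)) (K(q) = 2 - (-q + q*(q + 6))*q = 2 - (-q + q*(6 + q))*q = 2 - q*(-q + q*(6 + q)))
v = 5 (v = 19 + (2 - 1*(-4)³ - 5*(-4)²) = 19 + (2 - 1*(-64) - 5*16) = 19 + (2 + 64 - 80) = 19 - 14 = 5)
(v*146)/(-2050) = (5*146)/(-2050) = 730*(-1/2050) = -73/205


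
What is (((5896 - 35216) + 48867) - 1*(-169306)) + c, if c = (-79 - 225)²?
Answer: 281269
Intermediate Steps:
c = 92416 (c = (-304)² = 92416)
(((5896 - 35216) + 48867) - 1*(-169306)) + c = (((5896 - 35216) + 48867) - 1*(-169306)) + 92416 = ((-29320 + 48867) + 169306) + 92416 = (19547 + 169306) + 92416 = 188853 + 92416 = 281269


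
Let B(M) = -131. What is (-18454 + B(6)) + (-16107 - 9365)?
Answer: -44057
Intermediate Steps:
(-18454 + B(6)) + (-16107 - 9365) = (-18454 - 131) + (-16107 - 9365) = -18585 - 25472 = -44057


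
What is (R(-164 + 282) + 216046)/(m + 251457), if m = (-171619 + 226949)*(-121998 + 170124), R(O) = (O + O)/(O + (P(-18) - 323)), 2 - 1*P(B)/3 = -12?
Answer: 35215262/434079275031 ≈ 8.1126e-5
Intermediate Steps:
P(B) = 42 (P(B) = 6 - 3*(-12) = 6 + 36 = 42)
R(O) = 2*O/(-281 + O) (R(O) = (O + O)/(O + (42 - 323)) = (2*O)/(O - 281) = (2*O)/(-281 + O) = 2*O/(-281 + O))
m = 2662811580 (m = 55330*48126 = 2662811580)
(R(-164 + 282) + 216046)/(m + 251457) = (2*(-164 + 282)/(-281 + (-164 + 282)) + 216046)/(2662811580 + 251457) = (2*118/(-281 + 118) + 216046)/2663063037 = (2*118/(-163) + 216046)*(1/2663063037) = (2*118*(-1/163) + 216046)*(1/2663063037) = (-236/163 + 216046)*(1/2663063037) = (35215262/163)*(1/2663063037) = 35215262/434079275031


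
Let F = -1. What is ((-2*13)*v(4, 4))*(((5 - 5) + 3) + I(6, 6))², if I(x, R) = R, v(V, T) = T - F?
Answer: -10530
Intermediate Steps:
v(V, T) = 1 + T (v(V, T) = T - 1*(-1) = T + 1 = 1 + T)
((-2*13)*v(4, 4))*(((5 - 5) + 3) + I(6, 6))² = ((-2*13)*(1 + 4))*(((5 - 5) + 3) + 6)² = (-26*5)*((0 + 3) + 6)² = -130*(3 + 6)² = -130*9² = -130*81 = -10530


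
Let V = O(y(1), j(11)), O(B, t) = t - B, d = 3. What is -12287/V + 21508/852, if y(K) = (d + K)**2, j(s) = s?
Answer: 2644016/1065 ≈ 2482.6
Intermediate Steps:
y(K) = (3 + K)**2
V = -5 (V = 11 - (3 + 1)**2 = 11 - 1*4**2 = 11 - 1*16 = 11 - 16 = -5)
-12287/V + 21508/852 = -12287/(-5) + 21508/852 = -12287*(-1/5) + 21508*(1/852) = 12287/5 + 5377/213 = 2644016/1065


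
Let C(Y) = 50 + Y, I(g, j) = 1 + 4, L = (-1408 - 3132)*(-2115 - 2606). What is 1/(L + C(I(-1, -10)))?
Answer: 1/21433395 ≈ 4.6656e-8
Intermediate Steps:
L = 21433340 (L = -4540*(-4721) = 21433340)
I(g, j) = 5
1/(L + C(I(-1, -10))) = 1/(21433340 + (50 + 5)) = 1/(21433340 + 55) = 1/21433395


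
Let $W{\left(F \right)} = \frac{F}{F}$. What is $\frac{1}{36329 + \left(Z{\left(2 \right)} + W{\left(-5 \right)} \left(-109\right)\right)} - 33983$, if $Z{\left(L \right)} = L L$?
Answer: $- \frac{1231000191}{36224} \approx -33983.0$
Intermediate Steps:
$W{\left(F \right)} = 1$
$Z{\left(L \right)} = L^{2}$
$\frac{1}{36329 + \left(Z{\left(2 \right)} + W{\left(-5 \right)} \left(-109\right)\right)} - 33983 = \frac{1}{36329 + \left(2^{2} + 1 \left(-109\right)\right)} - 33983 = \frac{1}{36329 + \left(4 - 109\right)} - 33983 = \frac{1}{36329 - 105} - 33983 = \frac{1}{36224} - 33983 = - \frac{1231000191}{36224}$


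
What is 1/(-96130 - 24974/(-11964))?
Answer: -5982/575037173 ≈ -1.0403e-5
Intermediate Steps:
1/(-96130 - 24974/(-11964)) = 1/(-96130 - 24974*(-1/11964)) = 1/(-96130 + 12487/5982) = 1/(-575037173/5982) = -5982/575037173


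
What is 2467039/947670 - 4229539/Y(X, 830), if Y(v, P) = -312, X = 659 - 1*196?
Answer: 668162823383/49278840 ≈ 13559.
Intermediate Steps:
X = 463 (X = 659 - 196 = 463)
2467039/947670 - 4229539/Y(X, 830) = 2467039/947670 - 4229539/(-312) = 2467039*(1/947670) - 4229539*(-1/312) = 2467039/947670 + 4229539/312 = 668162823383/49278840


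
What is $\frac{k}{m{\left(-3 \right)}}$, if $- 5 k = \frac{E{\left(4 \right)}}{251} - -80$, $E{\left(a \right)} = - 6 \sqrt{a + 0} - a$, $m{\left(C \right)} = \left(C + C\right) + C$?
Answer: $\frac{6688}{3765} \approx 1.7764$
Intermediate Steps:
$m{\left(C \right)} = 3 C$ ($m{\left(C \right)} = 2 C + C = 3 C$)
$E{\left(a \right)} = - a - 6 \sqrt{a}$ ($E{\left(a \right)} = - 6 \sqrt{a} - a = - a - 6 \sqrt{a}$)
$k = - \frac{20064}{1255}$ ($k = - \frac{\frac{\left(-1\right) 4 - 6 \sqrt{4}}{251} - -80}{5} = - \frac{\left(-4 - 12\right) \frac{1}{251} + 80}{5} = - \frac{\left(-16\right) \frac{1}{251} + 80}{5} = - \frac{- \frac{16}{251} + 80}{5} = \left(- \frac{1}{5}\right) \frac{20064}{251} = - \frac{20064}{1255} \approx -15.987$)
$\frac{k}{m{\left(-3 \right)}} = - \frac{20064}{1255 \cdot 3 \left(-3\right)} = - \frac{20064}{1255 \left(-9\right)} = \left(- \frac{20064}{1255}\right) \left(- \frac{1}{9}\right) = \frac{6688}{3765}$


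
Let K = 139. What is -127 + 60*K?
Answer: 8213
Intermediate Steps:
-127 + 60*K = -127 + 60*139 = -127 + 8340 = 8213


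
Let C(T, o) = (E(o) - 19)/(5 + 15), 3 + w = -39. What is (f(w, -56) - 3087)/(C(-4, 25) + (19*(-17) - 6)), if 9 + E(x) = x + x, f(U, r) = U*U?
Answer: 4410/1093 ≈ 4.0348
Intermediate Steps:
w = -42 (w = -3 - 39 = -42)
f(U, r) = U²
E(x) = -9 + 2*x (E(x) = -9 + (x + x) = -9 + 2*x)
C(T, o) = -7/5 + o/10 (C(T, o) = ((-9 + 2*o) - 19)/(5 + 15) = (-28 + 2*o)/20 = (-28 + 2*o)*(1/20) = -7/5 + o/10)
(f(w, -56) - 3087)/(C(-4, 25) + (19*(-17) - 6)) = ((-42)² - 3087)/((-7/5 + (⅒)*25) + (19*(-17) - 6)) = (1764 - 3087)/((-7/5 + 5/2) + (-323 - 6)) = -1323/(11/10 - 329) = -1323/(-3279/10) = -1323*(-10/3279) = 4410/1093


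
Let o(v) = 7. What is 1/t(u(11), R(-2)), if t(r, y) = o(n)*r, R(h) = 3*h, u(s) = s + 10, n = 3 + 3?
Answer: 1/147 ≈ 0.0068027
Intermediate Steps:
n = 6
u(s) = 10 + s
t(r, y) = 7*r
1/t(u(11), R(-2)) = 1/(7*(10 + 11)) = 1/(7*21) = 1/147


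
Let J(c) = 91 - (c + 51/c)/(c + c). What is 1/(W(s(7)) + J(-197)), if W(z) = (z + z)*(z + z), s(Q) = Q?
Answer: 38809/11118753 ≈ 0.0034904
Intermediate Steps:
J(c) = 91 - (c + 51/c)/(2*c)
W(z) = 4*z² (W(z) = (2*z)*(2*z) = 4*z²)
1/(W(s(7)) + J(-197)) = 1/(4*7² + (181/2 - 51/2/(-197)²)) = 1/(4*49 + (181/2 - 51/2*1/38809)) = 1/(196 + (181/2 - 51/77618)) = 1/(196 + 3512189/38809) = 1/(11118753/38809) = 38809/11118753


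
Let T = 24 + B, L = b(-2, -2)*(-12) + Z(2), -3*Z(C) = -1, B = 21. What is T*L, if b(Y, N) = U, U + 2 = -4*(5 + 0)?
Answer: 11895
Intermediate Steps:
U = -22 (U = -2 - 4*(5 + 0) = -2 - 4*5 = -2 - 20 = -22)
b(Y, N) = -22
Z(C) = ⅓ (Z(C) = -⅓*(-1) = ⅓)
L = 793/3 (L = -22*(-12) + ⅓ = 264 + ⅓ = 793/3 ≈ 264.33)
T = 45 (T = 24 + 21 = 45)
T*L = 45*(793/3) = 11895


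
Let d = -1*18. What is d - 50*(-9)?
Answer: 432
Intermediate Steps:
d = -18
d - 50*(-9) = -18 - 50*(-9) = -18 + 450 = 432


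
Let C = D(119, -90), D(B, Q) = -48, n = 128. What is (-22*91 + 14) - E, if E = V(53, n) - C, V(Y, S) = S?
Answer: -2164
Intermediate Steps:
C = -48
E = 176 (E = 128 - 1*(-48) = 128 + 48 = 176)
(-22*91 + 14) - E = (-22*91 + 14) - 1*176 = (-2002 + 14) - 176 = -1988 - 176 = -2164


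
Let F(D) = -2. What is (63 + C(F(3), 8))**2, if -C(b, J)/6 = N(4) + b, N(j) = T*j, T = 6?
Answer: 4761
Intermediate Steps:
N(j) = 6*j
C(b, J) = -144 - 6*b (C(b, J) = -6*(6*4 + b) = -6*(24 + b) = -144 - 6*b)
(63 + C(F(3), 8))**2 = (63 + (-144 - 6*(-2)))**2 = (63 + (-144 + 12))**2 = (63 - 132)**2 = (-69)**2 = 4761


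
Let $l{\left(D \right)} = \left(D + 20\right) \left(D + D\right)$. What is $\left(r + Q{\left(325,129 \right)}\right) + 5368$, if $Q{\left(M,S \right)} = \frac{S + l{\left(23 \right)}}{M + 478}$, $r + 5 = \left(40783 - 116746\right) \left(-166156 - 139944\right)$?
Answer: $\frac{18671580571496}{803} \approx 2.3252 \cdot 10^{10}$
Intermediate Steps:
$r = 23252274295$ ($r = -5 + \left(40783 - 116746\right) \left(-166156 - 139944\right) = -5 - -23252274300 = -5 + 23252274300 = 23252274295$)
$l{\left(D \right)} = 2 D \left(20 + D\right)$ ($l{\left(D \right)} = \left(20 + D\right) 2 D = 2 D \left(20 + D\right)$)
$Q{\left(M,S \right)} = \frac{1978 + S}{478 + M}$ ($Q{\left(M,S \right)} = \frac{S + 2 \cdot 23 \left(20 + 23\right)}{M + 478} = \frac{S + 2 \cdot 23 \cdot 43}{478 + M} = \frac{S + 1978}{478 + M} = \frac{1978 + S}{478 + M}$)
$\left(r + Q{\left(325,129 \right)}\right) + 5368 = \left(23252274295 + \frac{1978 + 129}{478 + 325}\right) + 5368 = \left(23252274295 + \frac{1}{803} \cdot 2107\right) + 5368 = \left(23252274295 + \frac{2107}{803}\right) + 5368 = \frac{18671576260992}{803} + 5368 = \frac{18671580571496}{803}$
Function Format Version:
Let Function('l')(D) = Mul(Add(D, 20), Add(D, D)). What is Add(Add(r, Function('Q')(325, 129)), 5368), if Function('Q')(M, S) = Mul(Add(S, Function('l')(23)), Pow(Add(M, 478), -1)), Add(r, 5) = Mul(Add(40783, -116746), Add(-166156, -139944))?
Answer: Rational(18671580571496, 803) ≈ 2.3252e+10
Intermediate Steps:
r = 23252274295 (r = Add(-5, Mul(Add(40783, -116746), Add(-166156, -139944))) = Add(-5, Mul(-75963, -306100)) = Add(-5, 23252274300) = 23252274295)
Function('l')(D) = Mul(2, D, Add(20, D)) (Function('l')(D) = Mul(Add(20, D), Mul(2, D)) = Mul(2, D, Add(20, D)))
Function('Q')(M, S) = Mul(Pow(Add(478, M), -1), Add(1978, S)) (Function('Q')(M, S) = Mul(Add(S, Mul(2, 23, Add(20, 23))), Pow(Add(M, 478), -1)) = Mul(Add(S, Mul(2, 23, 43)), Pow(Add(478, M), -1)) = Mul(Add(S, 1978), Pow(Add(478, M), -1)) = Mul(Add(1978, S), Pow(Add(478, M), -1)) = Mul(Pow(Add(478, M), -1), Add(1978, S)))
Add(Add(r, Function('Q')(325, 129)), 5368) = Add(Add(23252274295, Mul(Pow(Add(478, 325), -1), Add(1978, 129))), 5368) = Add(Add(23252274295, Mul(Pow(803, -1), 2107)), 5368) = Add(Add(23252274295, Mul(Rational(1, 803), 2107)), 5368) = Add(Add(23252274295, Rational(2107, 803)), 5368) = Add(Rational(18671576260992, 803), 5368) = Rational(18671580571496, 803)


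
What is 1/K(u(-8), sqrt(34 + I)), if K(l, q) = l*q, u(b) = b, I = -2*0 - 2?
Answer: -sqrt(2)/64 ≈ -0.022097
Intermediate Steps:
I = -2 (I = 0 - 2 = -2)
1/K(u(-8), sqrt(34 + I)) = 1/(-8*sqrt(34 - 2)) = 1/(-32*sqrt(2)) = -sqrt(2)/64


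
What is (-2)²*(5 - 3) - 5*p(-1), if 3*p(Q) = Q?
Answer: 29/3 ≈ 9.6667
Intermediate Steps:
p(Q) = Q/3
(-2)²*(5 - 3) - 5*p(-1) = (-2)²*(5 - 3) - 5*(-1)/3 = 4*2 - 5*(-⅓) = 8 + 5/3 = 29/3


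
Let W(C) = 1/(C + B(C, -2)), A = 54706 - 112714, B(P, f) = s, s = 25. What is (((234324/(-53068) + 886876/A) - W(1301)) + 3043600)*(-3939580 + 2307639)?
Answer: -105597132526186317102583/21259982757 ≈ -4.9669e+12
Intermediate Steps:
B(P, f) = 25
A = -58008
W(C) = 1/(25 + C) (W(C) = 1/(C + 25) = 1/(25 + C))
(((234324/(-53068) + 886876/A) - W(1301)) + 3043600)*(-3939580 + 2307639) = (((234324/(-53068) + 886876/(-58008)) - 1/(25 + 1301)) + 3043600)*(-3939580 + 2307639) = (((234324*(-1/53068) + 886876*(-1/58008)) - 1/1326) + 3043600)*(-1631941) = (((-58581/13267 - 221719/14502) - 1*1/1326) + 3043600)*(-1631941) = ((-3791087635/192398034 - 1/1326) + 3043600)*(-1631941) = (-418931216837/21259982757 + 3043600)*(-1631941) = (64706464587988363/21259982757)*(-1631941) = -105597132526186317102583/21259982757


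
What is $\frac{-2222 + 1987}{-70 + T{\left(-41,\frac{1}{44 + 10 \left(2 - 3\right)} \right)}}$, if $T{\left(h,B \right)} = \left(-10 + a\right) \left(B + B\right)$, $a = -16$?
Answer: $\frac{3995}{1216} \approx 3.2854$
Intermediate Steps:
$T{\left(h,B \right)} = - 52 B$ ($T{\left(h,B \right)} = \left(-10 - 16\right) \left(B + B\right) = - 26 \cdot 2 B = - 52 B$)
$\frac{-2222 + 1987}{-70 + T{\left(-41,\frac{1}{44 + 10 \left(2 - 3\right)} \right)}} = \frac{-2222 + 1987}{-70 - \frac{52}{44 + 10 \left(2 - 3\right)}} = - \frac{235}{-70 - \frac{52}{44 + 10 \left(2 - 3\right)}} = - \frac{235}{-70 - \frac{52}{44 + 10 \left(-1\right)}} = - \frac{235}{-70 - \frac{52}{44 - 10}} = - \frac{235}{-70 - \frac{52}{34}} = - \frac{235}{-70 - \frac{26}{17}} = - \frac{235}{- \frac{1216}{17}} = \left(-235\right) \left(- \frac{17}{1216}\right) = \frac{3995}{1216}$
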